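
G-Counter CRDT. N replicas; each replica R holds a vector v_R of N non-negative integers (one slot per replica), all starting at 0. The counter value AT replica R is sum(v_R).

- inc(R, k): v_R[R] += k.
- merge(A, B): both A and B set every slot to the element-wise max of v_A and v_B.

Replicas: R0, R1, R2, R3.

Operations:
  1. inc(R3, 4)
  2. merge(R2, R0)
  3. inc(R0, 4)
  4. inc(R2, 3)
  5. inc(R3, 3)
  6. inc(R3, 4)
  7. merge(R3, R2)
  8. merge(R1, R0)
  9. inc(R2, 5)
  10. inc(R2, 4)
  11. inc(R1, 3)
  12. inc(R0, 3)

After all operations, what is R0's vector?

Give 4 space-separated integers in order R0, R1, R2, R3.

Op 1: inc R3 by 4 -> R3=(0,0,0,4) value=4
Op 2: merge R2<->R0 -> R2=(0,0,0,0) R0=(0,0,0,0)
Op 3: inc R0 by 4 -> R0=(4,0,0,0) value=4
Op 4: inc R2 by 3 -> R2=(0,0,3,0) value=3
Op 5: inc R3 by 3 -> R3=(0,0,0,7) value=7
Op 6: inc R3 by 4 -> R3=(0,0,0,11) value=11
Op 7: merge R3<->R2 -> R3=(0,0,3,11) R2=(0,0,3,11)
Op 8: merge R1<->R0 -> R1=(4,0,0,0) R0=(4,0,0,0)
Op 9: inc R2 by 5 -> R2=(0,0,8,11) value=19
Op 10: inc R2 by 4 -> R2=(0,0,12,11) value=23
Op 11: inc R1 by 3 -> R1=(4,3,0,0) value=7
Op 12: inc R0 by 3 -> R0=(7,0,0,0) value=7

Answer: 7 0 0 0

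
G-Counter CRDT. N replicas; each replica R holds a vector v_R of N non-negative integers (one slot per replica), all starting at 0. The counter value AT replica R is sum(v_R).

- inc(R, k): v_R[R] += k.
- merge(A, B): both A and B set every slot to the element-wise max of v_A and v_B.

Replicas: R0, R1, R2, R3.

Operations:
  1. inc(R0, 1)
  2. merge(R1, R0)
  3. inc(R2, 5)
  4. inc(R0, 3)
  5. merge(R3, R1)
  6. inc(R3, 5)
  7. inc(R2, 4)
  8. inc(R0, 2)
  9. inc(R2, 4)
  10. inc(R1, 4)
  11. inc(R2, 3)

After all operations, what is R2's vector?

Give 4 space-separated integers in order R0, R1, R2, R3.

Answer: 0 0 16 0

Derivation:
Op 1: inc R0 by 1 -> R0=(1,0,0,0) value=1
Op 2: merge R1<->R0 -> R1=(1,0,0,0) R0=(1,0,0,0)
Op 3: inc R2 by 5 -> R2=(0,0,5,0) value=5
Op 4: inc R0 by 3 -> R0=(4,0,0,0) value=4
Op 5: merge R3<->R1 -> R3=(1,0,0,0) R1=(1,0,0,0)
Op 6: inc R3 by 5 -> R3=(1,0,0,5) value=6
Op 7: inc R2 by 4 -> R2=(0,0,9,0) value=9
Op 8: inc R0 by 2 -> R0=(6,0,0,0) value=6
Op 9: inc R2 by 4 -> R2=(0,0,13,0) value=13
Op 10: inc R1 by 4 -> R1=(1,4,0,0) value=5
Op 11: inc R2 by 3 -> R2=(0,0,16,0) value=16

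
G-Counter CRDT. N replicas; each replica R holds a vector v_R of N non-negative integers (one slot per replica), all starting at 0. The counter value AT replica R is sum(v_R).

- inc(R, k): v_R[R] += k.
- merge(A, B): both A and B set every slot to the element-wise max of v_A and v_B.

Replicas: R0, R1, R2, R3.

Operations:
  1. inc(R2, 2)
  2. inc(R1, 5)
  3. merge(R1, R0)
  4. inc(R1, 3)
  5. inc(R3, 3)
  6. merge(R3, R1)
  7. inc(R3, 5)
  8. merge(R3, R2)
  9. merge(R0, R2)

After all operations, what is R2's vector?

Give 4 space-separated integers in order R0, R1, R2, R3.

Op 1: inc R2 by 2 -> R2=(0,0,2,0) value=2
Op 2: inc R1 by 5 -> R1=(0,5,0,0) value=5
Op 3: merge R1<->R0 -> R1=(0,5,0,0) R0=(0,5,0,0)
Op 4: inc R1 by 3 -> R1=(0,8,0,0) value=8
Op 5: inc R3 by 3 -> R3=(0,0,0,3) value=3
Op 6: merge R3<->R1 -> R3=(0,8,0,3) R1=(0,8,0,3)
Op 7: inc R3 by 5 -> R3=(0,8,0,8) value=16
Op 8: merge R3<->R2 -> R3=(0,8,2,8) R2=(0,8,2,8)
Op 9: merge R0<->R2 -> R0=(0,8,2,8) R2=(0,8,2,8)

Answer: 0 8 2 8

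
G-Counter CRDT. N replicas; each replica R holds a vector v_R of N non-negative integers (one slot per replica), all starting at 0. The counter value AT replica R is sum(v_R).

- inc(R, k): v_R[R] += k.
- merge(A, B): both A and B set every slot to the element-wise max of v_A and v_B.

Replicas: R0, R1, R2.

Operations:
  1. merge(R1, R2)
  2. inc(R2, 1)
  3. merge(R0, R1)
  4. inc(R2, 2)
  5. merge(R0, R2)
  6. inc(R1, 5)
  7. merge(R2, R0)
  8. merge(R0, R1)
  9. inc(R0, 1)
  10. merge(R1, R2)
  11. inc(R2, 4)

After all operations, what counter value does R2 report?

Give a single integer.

Answer: 12

Derivation:
Op 1: merge R1<->R2 -> R1=(0,0,0) R2=(0,0,0)
Op 2: inc R2 by 1 -> R2=(0,0,1) value=1
Op 3: merge R0<->R1 -> R0=(0,0,0) R1=(0,0,0)
Op 4: inc R2 by 2 -> R2=(0,0,3) value=3
Op 5: merge R0<->R2 -> R0=(0,0,3) R2=(0,0,3)
Op 6: inc R1 by 5 -> R1=(0,5,0) value=5
Op 7: merge R2<->R0 -> R2=(0,0,3) R0=(0,0,3)
Op 8: merge R0<->R1 -> R0=(0,5,3) R1=(0,5,3)
Op 9: inc R0 by 1 -> R0=(1,5,3) value=9
Op 10: merge R1<->R2 -> R1=(0,5,3) R2=(0,5,3)
Op 11: inc R2 by 4 -> R2=(0,5,7) value=12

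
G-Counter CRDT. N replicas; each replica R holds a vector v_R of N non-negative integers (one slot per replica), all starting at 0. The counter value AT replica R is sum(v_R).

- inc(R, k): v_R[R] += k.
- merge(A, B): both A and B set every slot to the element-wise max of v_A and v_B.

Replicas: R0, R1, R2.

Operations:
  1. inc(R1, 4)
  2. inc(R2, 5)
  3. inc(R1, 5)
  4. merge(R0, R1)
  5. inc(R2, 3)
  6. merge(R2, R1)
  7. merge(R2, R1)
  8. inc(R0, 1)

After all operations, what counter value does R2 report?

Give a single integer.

Answer: 17

Derivation:
Op 1: inc R1 by 4 -> R1=(0,4,0) value=4
Op 2: inc R2 by 5 -> R2=(0,0,5) value=5
Op 3: inc R1 by 5 -> R1=(0,9,0) value=9
Op 4: merge R0<->R1 -> R0=(0,9,0) R1=(0,9,0)
Op 5: inc R2 by 3 -> R2=(0,0,8) value=8
Op 6: merge R2<->R1 -> R2=(0,9,8) R1=(0,9,8)
Op 7: merge R2<->R1 -> R2=(0,9,8) R1=(0,9,8)
Op 8: inc R0 by 1 -> R0=(1,9,0) value=10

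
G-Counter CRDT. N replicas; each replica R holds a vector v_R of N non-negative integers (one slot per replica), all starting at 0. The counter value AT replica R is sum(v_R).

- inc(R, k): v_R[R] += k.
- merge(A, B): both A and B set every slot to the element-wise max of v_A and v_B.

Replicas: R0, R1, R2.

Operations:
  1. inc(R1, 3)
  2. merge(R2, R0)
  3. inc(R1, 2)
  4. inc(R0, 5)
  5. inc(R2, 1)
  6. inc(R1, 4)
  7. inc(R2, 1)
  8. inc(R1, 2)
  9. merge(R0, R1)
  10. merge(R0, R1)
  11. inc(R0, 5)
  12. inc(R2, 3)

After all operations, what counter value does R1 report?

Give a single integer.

Answer: 16

Derivation:
Op 1: inc R1 by 3 -> R1=(0,3,0) value=3
Op 2: merge R2<->R0 -> R2=(0,0,0) R0=(0,0,0)
Op 3: inc R1 by 2 -> R1=(0,5,0) value=5
Op 4: inc R0 by 5 -> R0=(5,0,0) value=5
Op 5: inc R2 by 1 -> R2=(0,0,1) value=1
Op 6: inc R1 by 4 -> R1=(0,9,0) value=9
Op 7: inc R2 by 1 -> R2=(0,0,2) value=2
Op 8: inc R1 by 2 -> R1=(0,11,0) value=11
Op 9: merge R0<->R1 -> R0=(5,11,0) R1=(5,11,0)
Op 10: merge R0<->R1 -> R0=(5,11,0) R1=(5,11,0)
Op 11: inc R0 by 5 -> R0=(10,11,0) value=21
Op 12: inc R2 by 3 -> R2=(0,0,5) value=5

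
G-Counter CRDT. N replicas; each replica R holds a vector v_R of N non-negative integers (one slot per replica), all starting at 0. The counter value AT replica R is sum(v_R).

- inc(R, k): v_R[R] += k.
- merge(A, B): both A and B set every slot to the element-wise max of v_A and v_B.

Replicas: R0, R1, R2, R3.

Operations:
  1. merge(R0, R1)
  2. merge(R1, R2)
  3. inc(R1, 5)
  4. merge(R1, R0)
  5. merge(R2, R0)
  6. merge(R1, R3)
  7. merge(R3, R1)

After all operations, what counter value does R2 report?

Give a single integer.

Op 1: merge R0<->R1 -> R0=(0,0,0,0) R1=(0,0,0,0)
Op 2: merge R1<->R2 -> R1=(0,0,0,0) R2=(0,0,0,0)
Op 3: inc R1 by 5 -> R1=(0,5,0,0) value=5
Op 4: merge R1<->R0 -> R1=(0,5,0,0) R0=(0,5,0,0)
Op 5: merge R2<->R0 -> R2=(0,5,0,0) R0=(0,5,0,0)
Op 6: merge R1<->R3 -> R1=(0,5,0,0) R3=(0,5,0,0)
Op 7: merge R3<->R1 -> R3=(0,5,0,0) R1=(0,5,0,0)

Answer: 5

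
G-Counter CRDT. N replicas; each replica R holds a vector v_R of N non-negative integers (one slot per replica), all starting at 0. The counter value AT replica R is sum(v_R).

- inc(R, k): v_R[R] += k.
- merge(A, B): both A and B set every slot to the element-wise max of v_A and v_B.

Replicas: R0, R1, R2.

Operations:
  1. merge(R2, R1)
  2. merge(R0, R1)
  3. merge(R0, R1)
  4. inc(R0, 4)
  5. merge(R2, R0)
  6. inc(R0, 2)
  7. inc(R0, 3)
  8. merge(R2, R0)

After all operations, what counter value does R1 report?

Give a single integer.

Answer: 0

Derivation:
Op 1: merge R2<->R1 -> R2=(0,0,0) R1=(0,0,0)
Op 2: merge R0<->R1 -> R0=(0,0,0) R1=(0,0,0)
Op 3: merge R0<->R1 -> R0=(0,0,0) R1=(0,0,0)
Op 4: inc R0 by 4 -> R0=(4,0,0) value=4
Op 5: merge R2<->R0 -> R2=(4,0,0) R0=(4,0,0)
Op 6: inc R0 by 2 -> R0=(6,0,0) value=6
Op 7: inc R0 by 3 -> R0=(9,0,0) value=9
Op 8: merge R2<->R0 -> R2=(9,0,0) R0=(9,0,0)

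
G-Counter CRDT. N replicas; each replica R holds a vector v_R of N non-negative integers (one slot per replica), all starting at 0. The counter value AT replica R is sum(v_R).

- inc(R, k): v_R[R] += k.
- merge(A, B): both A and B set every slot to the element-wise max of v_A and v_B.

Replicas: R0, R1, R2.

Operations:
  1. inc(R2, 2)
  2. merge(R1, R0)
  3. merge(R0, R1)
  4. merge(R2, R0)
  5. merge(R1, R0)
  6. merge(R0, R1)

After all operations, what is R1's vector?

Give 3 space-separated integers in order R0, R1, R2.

Op 1: inc R2 by 2 -> R2=(0,0,2) value=2
Op 2: merge R1<->R0 -> R1=(0,0,0) R0=(0,0,0)
Op 3: merge R0<->R1 -> R0=(0,0,0) R1=(0,0,0)
Op 4: merge R2<->R0 -> R2=(0,0,2) R0=(0,0,2)
Op 5: merge R1<->R0 -> R1=(0,0,2) R0=(0,0,2)
Op 6: merge R0<->R1 -> R0=(0,0,2) R1=(0,0,2)

Answer: 0 0 2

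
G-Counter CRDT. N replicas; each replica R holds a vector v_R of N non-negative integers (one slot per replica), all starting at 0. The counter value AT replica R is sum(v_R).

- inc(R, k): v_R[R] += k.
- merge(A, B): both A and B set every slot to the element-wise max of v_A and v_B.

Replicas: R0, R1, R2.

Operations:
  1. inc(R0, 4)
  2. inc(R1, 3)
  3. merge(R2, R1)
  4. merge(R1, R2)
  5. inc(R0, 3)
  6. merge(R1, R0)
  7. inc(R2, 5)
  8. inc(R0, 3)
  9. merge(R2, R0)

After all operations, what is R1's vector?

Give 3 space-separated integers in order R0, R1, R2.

Answer: 7 3 0

Derivation:
Op 1: inc R0 by 4 -> R0=(4,0,0) value=4
Op 2: inc R1 by 3 -> R1=(0,3,0) value=3
Op 3: merge R2<->R1 -> R2=(0,3,0) R1=(0,3,0)
Op 4: merge R1<->R2 -> R1=(0,3,0) R2=(0,3,0)
Op 5: inc R0 by 3 -> R0=(7,0,0) value=7
Op 6: merge R1<->R0 -> R1=(7,3,0) R0=(7,3,0)
Op 7: inc R2 by 5 -> R2=(0,3,5) value=8
Op 8: inc R0 by 3 -> R0=(10,3,0) value=13
Op 9: merge R2<->R0 -> R2=(10,3,5) R0=(10,3,5)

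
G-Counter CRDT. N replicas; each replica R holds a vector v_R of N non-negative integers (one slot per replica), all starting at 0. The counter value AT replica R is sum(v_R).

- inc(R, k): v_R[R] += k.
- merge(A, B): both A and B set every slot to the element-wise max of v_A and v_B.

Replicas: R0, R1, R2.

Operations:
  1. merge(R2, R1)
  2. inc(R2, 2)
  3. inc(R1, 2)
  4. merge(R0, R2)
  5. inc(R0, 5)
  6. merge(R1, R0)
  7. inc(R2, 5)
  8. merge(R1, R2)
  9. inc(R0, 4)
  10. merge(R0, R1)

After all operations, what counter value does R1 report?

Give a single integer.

Answer: 18

Derivation:
Op 1: merge R2<->R1 -> R2=(0,0,0) R1=(0,0,0)
Op 2: inc R2 by 2 -> R2=(0,0,2) value=2
Op 3: inc R1 by 2 -> R1=(0,2,0) value=2
Op 4: merge R0<->R2 -> R0=(0,0,2) R2=(0,0,2)
Op 5: inc R0 by 5 -> R0=(5,0,2) value=7
Op 6: merge R1<->R0 -> R1=(5,2,2) R0=(5,2,2)
Op 7: inc R2 by 5 -> R2=(0,0,7) value=7
Op 8: merge R1<->R2 -> R1=(5,2,7) R2=(5,2,7)
Op 9: inc R0 by 4 -> R0=(9,2,2) value=13
Op 10: merge R0<->R1 -> R0=(9,2,7) R1=(9,2,7)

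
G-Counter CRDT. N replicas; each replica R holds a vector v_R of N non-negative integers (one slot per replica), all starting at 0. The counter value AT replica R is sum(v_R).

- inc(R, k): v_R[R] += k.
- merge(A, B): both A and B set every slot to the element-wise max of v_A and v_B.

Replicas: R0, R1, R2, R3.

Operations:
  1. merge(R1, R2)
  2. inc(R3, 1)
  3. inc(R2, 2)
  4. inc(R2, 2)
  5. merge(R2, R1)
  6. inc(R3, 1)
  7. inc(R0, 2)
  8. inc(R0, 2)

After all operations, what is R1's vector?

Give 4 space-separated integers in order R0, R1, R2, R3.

Op 1: merge R1<->R2 -> R1=(0,0,0,0) R2=(0,0,0,0)
Op 2: inc R3 by 1 -> R3=(0,0,0,1) value=1
Op 3: inc R2 by 2 -> R2=(0,0,2,0) value=2
Op 4: inc R2 by 2 -> R2=(0,0,4,0) value=4
Op 5: merge R2<->R1 -> R2=(0,0,4,0) R1=(0,0,4,0)
Op 6: inc R3 by 1 -> R3=(0,0,0,2) value=2
Op 7: inc R0 by 2 -> R0=(2,0,0,0) value=2
Op 8: inc R0 by 2 -> R0=(4,0,0,0) value=4

Answer: 0 0 4 0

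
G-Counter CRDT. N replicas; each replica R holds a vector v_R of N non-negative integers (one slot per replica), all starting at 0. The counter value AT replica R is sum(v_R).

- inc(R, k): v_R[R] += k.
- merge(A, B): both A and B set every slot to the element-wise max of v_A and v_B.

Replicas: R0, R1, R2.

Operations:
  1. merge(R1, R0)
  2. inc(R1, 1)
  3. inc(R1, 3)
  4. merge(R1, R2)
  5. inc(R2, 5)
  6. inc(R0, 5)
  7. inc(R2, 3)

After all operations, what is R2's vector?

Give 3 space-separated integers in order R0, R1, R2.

Op 1: merge R1<->R0 -> R1=(0,0,0) R0=(0,0,0)
Op 2: inc R1 by 1 -> R1=(0,1,0) value=1
Op 3: inc R1 by 3 -> R1=(0,4,0) value=4
Op 4: merge R1<->R2 -> R1=(0,4,0) R2=(0,4,0)
Op 5: inc R2 by 5 -> R2=(0,4,5) value=9
Op 6: inc R0 by 5 -> R0=(5,0,0) value=5
Op 7: inc R2 by 3 -> R2=(0,4,8) value=12

Answer: 0 4 8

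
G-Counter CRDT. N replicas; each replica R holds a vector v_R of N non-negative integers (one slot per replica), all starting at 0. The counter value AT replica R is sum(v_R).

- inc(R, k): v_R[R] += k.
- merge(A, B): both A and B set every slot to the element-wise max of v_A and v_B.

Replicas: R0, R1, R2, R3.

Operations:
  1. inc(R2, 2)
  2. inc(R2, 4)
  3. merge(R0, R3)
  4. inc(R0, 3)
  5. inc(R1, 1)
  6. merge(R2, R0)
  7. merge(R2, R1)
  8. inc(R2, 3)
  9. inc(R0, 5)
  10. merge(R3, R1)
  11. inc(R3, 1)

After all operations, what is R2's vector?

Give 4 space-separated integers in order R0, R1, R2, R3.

Answer: 3 1 9 0

Derivation:
Op 1: inc R2 by 2 -> R2=(0,0,2,0) value=2
Op 2: inc R2 by 4 -> R2=(0,0,6,0) value=6
Op 3: merge R0<->R3 -> R0=(0,0,0,0) R3=(0,0,0,0)
Op 4: inc R0 by 3 -> R0=(3,0,0,0) value=3
Op 5: inc R1 by 1 -> R1=(0,1,0,0) value=1
Op 6: merge R2<->R0 -> R2=(3,0,6,0) R0=(3,0,6,0)
Op 7: merge R2<->R1 -> R2=(3,1,6,0) R1=(3,1,6,0)
Op 8: inc R2 by 3 -> R2=(3,1,9,0) value=13
Op 9: inc R0 by 5 -> R0=(8,0,6,0) value=14
Op 10: merge R3<->R1 -> R3=(3,1,6,0) R1=(3,1,6,0)
Op 11: inc R3 by 1 -> R3=(3,1,6,1) value=11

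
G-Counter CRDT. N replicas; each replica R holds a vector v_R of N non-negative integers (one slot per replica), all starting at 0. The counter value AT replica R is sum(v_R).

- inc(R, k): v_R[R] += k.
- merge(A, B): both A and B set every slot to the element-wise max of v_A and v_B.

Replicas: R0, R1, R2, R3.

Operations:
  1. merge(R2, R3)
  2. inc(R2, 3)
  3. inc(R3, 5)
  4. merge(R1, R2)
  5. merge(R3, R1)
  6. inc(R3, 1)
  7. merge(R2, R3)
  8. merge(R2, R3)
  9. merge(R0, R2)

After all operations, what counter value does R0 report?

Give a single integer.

Answer: 9

Derivation:
Op 1: merge R2<->R3 -> R2=(0,0,0,0) R3=(0,0,0,0)
Op 2: inc R2 by 3 -> R2=(0,0,3,0) value=3
Op 3: inc R3 by 5 -> R3=(0,0,0,5) value=5
Op 4: merge R1<->R2 -> R1=(0,0,3,0) R2=(0,0,3,0)
Op 5: merge R3<->R1 -> R3=(0,0,3,5) R1=(0,0,3,5)
Op 6: inc R3 by 1 -> R3=(0,0,3,6) value=9
Op 7: merge R2<->R3 -> R2=(0,0,3,6) R3=(0,0,3,6)
Op 8: merge R2<->R3 -> R2=(0,0,3,6) R3=(0,0,3,6)
Op 9: merge R0<->R2 -> R0=(0,0,3,6) R2=(0,0,3,6)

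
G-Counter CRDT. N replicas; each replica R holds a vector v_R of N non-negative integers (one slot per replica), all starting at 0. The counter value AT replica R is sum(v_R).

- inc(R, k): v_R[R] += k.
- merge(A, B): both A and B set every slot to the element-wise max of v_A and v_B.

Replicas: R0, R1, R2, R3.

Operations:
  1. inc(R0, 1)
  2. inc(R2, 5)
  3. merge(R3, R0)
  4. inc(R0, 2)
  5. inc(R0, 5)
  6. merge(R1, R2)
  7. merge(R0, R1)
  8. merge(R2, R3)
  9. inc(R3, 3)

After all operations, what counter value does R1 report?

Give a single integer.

Answer: 13

Derivation:
Op 1: inc R0 by 1 -> R0=(1,0,0,0) value=1
Op 2: inc R2 by 5 -> R2=(0,0,5,0) value=5
Op 3: merge R3<->R0 -> R3=(1,0,0,0) R0=(1,0,0,0)
Op 4: inc R0 by 2 -> R0=(3,0,0,0) value=3
Op 5: inc R0 by 5 -> R0=(8,0,0,0) value=8
Op 6: merge R1<->R2 -> R1=(0,0,5,0) R2=(0,0,5,0)
Op 7: merge R0<->R1 -> R0=(8,0,5,0) R1=(8,0,5,0)
Op 8: merge R2<->R3 -> R2=(1,0,5,0) R3=(1,0,5,0)
Op 9: inc R3 by 3 -> R3=(1,0,5,3) value=9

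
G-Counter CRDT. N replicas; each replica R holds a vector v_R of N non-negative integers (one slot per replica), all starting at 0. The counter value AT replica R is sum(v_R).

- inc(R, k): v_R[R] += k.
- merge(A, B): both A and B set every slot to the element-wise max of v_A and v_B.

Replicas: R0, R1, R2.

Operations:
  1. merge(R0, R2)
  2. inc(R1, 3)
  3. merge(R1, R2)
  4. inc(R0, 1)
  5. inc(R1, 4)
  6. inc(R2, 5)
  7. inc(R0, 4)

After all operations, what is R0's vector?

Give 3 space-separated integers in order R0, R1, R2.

Op 1: merge R0<->R2 -> R0=(0,0,0) R2=(0,0,0)
Op 2: inc R1 by 3 -> R1=(0,3,0) value=3
Op 3: merge R1<->R2 -> R1=(0,3,0) R2=(0,3,0)
Op 4: inc R0 by 1 -> R0=(1,0,0) value=1
Op 5: inc R1 by 4 -> R1=(0,7,0) value=7
Op 6: inc R2 by 5 -> R2=(0,3,5) value=8
Op 7: inc R0 by 4 -> R0=(5,0,0) value=5

Answer: 5 0 0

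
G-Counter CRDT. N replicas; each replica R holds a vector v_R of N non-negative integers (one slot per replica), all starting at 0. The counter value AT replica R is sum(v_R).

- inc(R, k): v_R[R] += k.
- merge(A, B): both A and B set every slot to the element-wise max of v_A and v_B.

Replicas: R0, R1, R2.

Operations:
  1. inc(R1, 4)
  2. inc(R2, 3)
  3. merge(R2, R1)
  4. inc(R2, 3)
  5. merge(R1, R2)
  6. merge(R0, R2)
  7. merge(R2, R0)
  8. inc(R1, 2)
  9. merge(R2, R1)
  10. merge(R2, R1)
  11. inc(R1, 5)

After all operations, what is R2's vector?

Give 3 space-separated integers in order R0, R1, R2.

Answer: 0 6 6

Derivation:
Op 1: inc R1 by 4 -> R1=(0,4,0) value=4
Op 2: inc R2 by 3 -> R2=(0,0,3) value=3
Op 3: merge R2<->R1 -> R2=(0,4,3) R1=(0,4,3)
Op 4: inc R2 by 3 -> R2=(0,4,6) value=10
Op 5: merge R1<->R2 -> R1=(0,4,6) R2=(0,4,6)
Op 6: merge R0<->R2 -> R0=(0,4,6) R2=(0,4,6)
Op 7: merge R2<->R0 -> R2=(0,4,6) R0=(0,4,6)
Op 8: inc R1 by 2 -> R1=(0,6,6) value=12
Op 9: merge R2<->R1 -> R2=(0,6,6) R1=(0,6,6)
Op 10: merge R2<->R1 -> R2=(0,6,6) R1=(0,6,6)
Op 11: inc R1 by 5 -> R1=(0,11,6) value=17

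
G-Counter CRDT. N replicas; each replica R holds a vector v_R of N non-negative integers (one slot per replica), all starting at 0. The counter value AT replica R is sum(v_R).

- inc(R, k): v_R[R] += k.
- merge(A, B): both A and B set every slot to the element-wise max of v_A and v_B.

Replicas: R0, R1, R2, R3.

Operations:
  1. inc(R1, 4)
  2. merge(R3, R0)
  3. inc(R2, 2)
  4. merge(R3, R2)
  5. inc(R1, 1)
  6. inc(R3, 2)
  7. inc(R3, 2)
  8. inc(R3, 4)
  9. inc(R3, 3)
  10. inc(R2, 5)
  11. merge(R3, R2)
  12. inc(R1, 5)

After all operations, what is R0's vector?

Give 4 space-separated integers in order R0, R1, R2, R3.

Answer: 0 0 0 0

Derivation:
Op 1: inc R1 by 4 -> R1=(0,4,0,0) value=4
Op 2: merge R3<->R0 -> R3=(0,0,0,0) R0=(0,0,0,0)
Op 3: inc R2 by 2 -> R2=(0,0,2,0) value=2
Op 4: merge R3<->R2 -> R3=(0,0,2,0) R2=(0,0,2,0)
Op 5: inc R1 by 1 -> R1=(0,5,0,0) value=5
Op 6: inc R3 by 2 -> R3=(0,0,2,2) value=4
Op 7: inc R3 by 2 -> R3=(0,0,2,4) value=6
Op 8: inc R3 by 4 -> R3=(0,0,2,8) value=10
Op 9: inc R3 by 3 -> R3=(0,0,2,11) value=13
Op 10: inc R2 by 5 -> R2=(0,0,7,0) value=7
Op 11: merge R3<->R2 -> R3=(0,0,7,11) R2=(0,0,7,11)
Op 12: inc R1 by 5 -> R1=(0,10,0,0) value=10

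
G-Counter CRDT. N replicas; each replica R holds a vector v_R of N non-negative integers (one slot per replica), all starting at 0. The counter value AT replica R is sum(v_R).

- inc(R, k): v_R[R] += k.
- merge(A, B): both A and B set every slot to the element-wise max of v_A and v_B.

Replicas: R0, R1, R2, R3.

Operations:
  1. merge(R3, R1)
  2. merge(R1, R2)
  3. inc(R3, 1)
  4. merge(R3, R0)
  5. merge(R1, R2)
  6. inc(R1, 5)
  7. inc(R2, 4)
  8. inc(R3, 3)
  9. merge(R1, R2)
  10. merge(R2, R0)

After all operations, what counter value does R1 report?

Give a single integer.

Answer: 9

Derivation:
Op 1: merge R3<->R1 -> R3=(0,0,0,0) R1=(0,0,0,0)
Op 2: merge R1<->R2 -> R1=(0,0,0,0) R2=(0,0,0,0)
Op 3: inc R3 by 1 -> R3=(0,0,0,1) value=1
Op 4: merge R3<->R0 -> R3=(0,0,0,1) R0=(0,0,0,1)
Op 5: merge R1<->R2 -> R1=(0,0,0,0) R2=(0,0,0,0)
Op 6: inc R1 by 5 -> R1=(0,5,0,0) value=5
Op 7: inc R2 by 4 -> R2=(0,0,4,0) value=4
Op 8: inc R3 by 3 -> R3=(0,0,0,4) value=4
Op 9: merge R1<->R2 -> R1=(0,5,4,0) R2=(0,5,4,0)
Op 10: merge R2<->R0 -> R2=(0,5,4,1) R0=(0,5,4,1)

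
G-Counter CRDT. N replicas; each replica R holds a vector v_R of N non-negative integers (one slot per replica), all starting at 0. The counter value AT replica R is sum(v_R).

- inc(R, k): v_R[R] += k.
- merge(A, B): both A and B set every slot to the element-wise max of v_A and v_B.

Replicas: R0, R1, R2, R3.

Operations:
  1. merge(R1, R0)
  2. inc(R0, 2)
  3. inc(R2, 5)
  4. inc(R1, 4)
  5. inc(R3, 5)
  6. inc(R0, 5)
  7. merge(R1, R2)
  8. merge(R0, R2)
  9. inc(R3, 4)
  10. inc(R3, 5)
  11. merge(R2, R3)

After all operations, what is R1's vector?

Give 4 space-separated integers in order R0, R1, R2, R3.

Answer: 0 4 5 0

Derivation:
Op 1: merge R1<->R0 -> R1=(0,0,0,0) R0=(0,0,0,0)
Op 2: inc R0 by 2 -> R0=(2,0,0,0) value=2
Op 3: inc R2 by 5 -> R2=(0,0,5,0) value=5
Op 4: inc R1 by 4 -> R1=(0,4,0,0) value=4
Op 5: inc R3 by 5 -> R3=(0,0,0,5) value=5
Op 6: inc R0 by 5 -> R0=(7,0,0,0) value=7
Op 7: merge R1<->R2 -> R1=(0,4,5,0) R2=(0,4,5,0)
Op 8: merge R0<->R2 -> R0=(7,4,5,0) R2=(7,4,5,0)
Op 9: inc R3 by 4 -> R3=(0,0,0,9) value=9
Op 10: inc R3 by 5 -> R3=(0,0,0,14) value=14
Op 11: merge R2<->R3 -> R2=(7,4,5,14) R3=(7,4,5,14)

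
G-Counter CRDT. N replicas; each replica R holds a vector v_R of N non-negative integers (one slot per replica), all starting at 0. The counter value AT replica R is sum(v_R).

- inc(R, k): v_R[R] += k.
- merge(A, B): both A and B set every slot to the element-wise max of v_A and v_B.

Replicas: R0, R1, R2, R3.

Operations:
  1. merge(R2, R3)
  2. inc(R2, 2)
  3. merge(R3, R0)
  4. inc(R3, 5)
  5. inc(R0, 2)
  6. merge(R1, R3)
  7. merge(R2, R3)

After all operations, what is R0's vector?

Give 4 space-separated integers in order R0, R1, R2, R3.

Op 1: merge R2<->R3 -> R2=(0,0,0,0) R3=(0,0,0,0)
Op 2: inc R2 by 2 -> R2=(0,0,2,0) value=2
Op 3: merge R3<->R0 -> R3=(0,0,0,0) R0=(0,0,0,0)
Op 4: inc R3 by 5 -> R3=(0,0,0,5) value=5
Op 5: inc R0 by 2 -> R0=(2,0,0,0) value=2
Op 6: merge R1<->R3 -> R1=(0,0,0,5) R3=(0,0,0,5)
Op 7: merge R2<->R3 -> R2=(0,0,2,5) R3=(0,0,2,5)

Answer: 2 0 0 0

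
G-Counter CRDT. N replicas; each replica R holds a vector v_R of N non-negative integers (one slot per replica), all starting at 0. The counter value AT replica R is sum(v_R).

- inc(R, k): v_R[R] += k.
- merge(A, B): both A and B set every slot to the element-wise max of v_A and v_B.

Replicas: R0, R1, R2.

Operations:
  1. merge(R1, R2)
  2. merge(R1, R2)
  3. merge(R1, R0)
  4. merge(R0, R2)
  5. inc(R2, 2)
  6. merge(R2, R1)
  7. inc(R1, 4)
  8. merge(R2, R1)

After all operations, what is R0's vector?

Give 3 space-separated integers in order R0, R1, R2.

Answer: 0 0 0

Derivation:
Op 1: merge R1<->R2 -> R1=(0,0,0) R2=(0,0,0)
Op 2: merge R1<->R2 -> R1=(0,0,0) R2=(0,0,0)
Op 3: merge R1<->R0 -> R1=(0,0,0) R0=(0,0,0)
Op 4: merge R0<->R2 -> R0=(0,0,0) R2=(0,0,0)
Op 5: inc R2 by 2 -> R2=(0,0,2) value=2
Op 6: merge R2<->R1 -> R2=(0,0,2) R1=(0,0,2)
Op 7: inc R1 by 4 -> R1=(0,4,2) value=6
Op 8: merge R2<->R1 -> R2=(0,4,2) R1=(0,4,2)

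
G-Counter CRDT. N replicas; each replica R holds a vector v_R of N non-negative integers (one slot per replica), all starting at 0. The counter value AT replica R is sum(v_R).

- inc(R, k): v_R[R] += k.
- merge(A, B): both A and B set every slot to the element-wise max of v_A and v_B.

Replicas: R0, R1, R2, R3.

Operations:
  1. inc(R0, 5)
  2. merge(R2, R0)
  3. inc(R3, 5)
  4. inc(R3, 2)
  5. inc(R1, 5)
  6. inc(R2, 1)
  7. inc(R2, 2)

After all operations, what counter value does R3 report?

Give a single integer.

Op 1: inc R0 by 5 -> R0=(5,0,0,0) value=5
Op 2: merge R2<->R0 -> R2=(5,0,0,0) R0=(5,0,0,0)
Op 3: inc R3 by 5 -> R3=(0,0,0,5) value=5
Op 4: inc R3 by 2 -> R3=(0,0,0,7) value=7
Op 5: inc R1 by 5 -> R1=(0,5,0,0) value=5
Op 6: inc R2 by 1 -> R2=(5,0,1,0) value=6
Op 7: inc R2 by 2 -> R2=(5,0,3,0) value=8

Answer: 7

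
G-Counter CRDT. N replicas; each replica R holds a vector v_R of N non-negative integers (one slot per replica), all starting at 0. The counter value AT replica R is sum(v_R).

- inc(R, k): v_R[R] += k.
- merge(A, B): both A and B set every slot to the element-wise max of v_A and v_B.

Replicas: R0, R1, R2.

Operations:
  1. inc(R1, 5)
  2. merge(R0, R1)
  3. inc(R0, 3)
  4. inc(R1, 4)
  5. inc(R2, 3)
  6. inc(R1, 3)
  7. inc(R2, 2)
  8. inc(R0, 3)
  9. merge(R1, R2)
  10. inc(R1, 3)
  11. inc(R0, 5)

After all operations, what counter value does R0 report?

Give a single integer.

Op 1: inc R1 by 5 -> R1=(0,5,0) value=5
Op 2: merge R0<->R1 -> R0=(0,5,0) R1=(0,5,0)
Op 3: inc R0 by 3 -> R0=(3,5,0) value=8
Op 4: inc R1 by 4 -> R1=(0,9,0) value=9
Op 5: inc R2 by 3 -> R2=(0,0,3) value=3
Op 6: inc R1 by 3 -> R1=(0,12,0) value=12
Op 7: inc R2 by 2 -> R2=(0,0,5) value=5
Op 8: inc R0 by 3 -> R0=(6,5,0) value=11
Op 9: merge R1<->R2 -> R1=(0,12,5) R2=(0,12,5)
Op 10: inc R1 by 3 -> R1=(0,15,5) value=20
Op 11: inc R0 by 5 -> R0=(11,5,0) value=16

Answer: 16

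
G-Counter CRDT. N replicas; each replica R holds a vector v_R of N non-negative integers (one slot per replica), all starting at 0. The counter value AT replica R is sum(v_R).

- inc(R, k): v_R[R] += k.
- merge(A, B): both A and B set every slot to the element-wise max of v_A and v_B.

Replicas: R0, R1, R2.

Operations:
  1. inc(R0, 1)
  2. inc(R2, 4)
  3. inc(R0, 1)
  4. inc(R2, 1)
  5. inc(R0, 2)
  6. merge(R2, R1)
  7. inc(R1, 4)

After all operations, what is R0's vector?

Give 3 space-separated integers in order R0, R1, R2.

Op 1: inc R0 by 1 -> R0=(1,0,0) value=1
Op 2: inc R2 by 4 -> R2=(0,0,4) value=4
Op 3: inc R0 by 1 -> R0=(2,0,0) value=2
Op 4: inc R2 by 1 -> R2=(0,0,5) value=5
Op 5: inc R0 by 2 -> R0=(4,0,0) value=4
Op 6: merge R2<->R1 -> R2=(0,0,5) R1=(0,0,5)
Op 7: inc R1 by 4 -> R1=(0,4,5) value=9

Answer: 4 0 0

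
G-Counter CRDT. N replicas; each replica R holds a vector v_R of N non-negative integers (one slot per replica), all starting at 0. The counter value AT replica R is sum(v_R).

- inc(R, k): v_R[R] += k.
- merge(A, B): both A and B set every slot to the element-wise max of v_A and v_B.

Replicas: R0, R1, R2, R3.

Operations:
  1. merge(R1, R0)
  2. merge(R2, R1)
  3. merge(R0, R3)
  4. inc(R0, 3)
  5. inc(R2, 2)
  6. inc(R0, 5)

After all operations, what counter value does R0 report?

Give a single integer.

Answer: 8

Derivation:
Op 1: merge R1<->R0 -> R1=(0,0,0,0) R0=(0,0,0,0)
Op 2: merge R2<->R1 -> R2=(0,0,0,0) R1=(0,0,0,0)
Op 3: merge R0<->R3 -> R0=(0,0,0,0) R3=(0,0,0,0)
Op 4: inc R0 by 3 -> R0=(3,0,0,0) value=3
Op 5: inc R2 by 2 -> R2=(0,0,2,0) value=2
Op 6: inc R0 by 5 -> R0=(8,0,0,0) value=8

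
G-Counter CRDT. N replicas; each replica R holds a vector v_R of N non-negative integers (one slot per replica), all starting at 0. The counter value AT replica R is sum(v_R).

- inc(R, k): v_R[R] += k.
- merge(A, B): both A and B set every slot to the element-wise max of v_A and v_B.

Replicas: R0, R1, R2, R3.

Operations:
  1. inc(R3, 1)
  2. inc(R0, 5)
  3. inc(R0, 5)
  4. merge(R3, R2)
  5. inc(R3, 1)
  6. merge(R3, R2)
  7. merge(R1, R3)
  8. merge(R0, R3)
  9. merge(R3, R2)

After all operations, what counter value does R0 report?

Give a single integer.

Answer: 12

Derivation:
Op 1: inc R3 by 1 -> R3=(0,0,0,1) value=1
Op 2: inc R0 by 5 -> R0=(5,0,0,0) value=5
Op 3: inc R0 by 5 -> R0=(10,0,0,0) value=10
Op 4: merge R3<->R2 -> R3=(0,0,0,1) R2=(0,0,0,1)
Op 5: inc R3 by 1 -> R3=(0,0,0,2) value=2
Op 6: merge R3<->R2 -> R3=(0,0,0,2) R2=(0,0,0,2)
Op 7: merge R1<->R3 -> R1=(0,0,0,2) R3=(0,0,0,2)
Op 8: merge R0<->R3 -> R0=(10,0,0,2) R3=(10,0,0,2)
Op 9: merge R3<->R2 -> R3=(10,0,0,2) R2=(10,0,0,2)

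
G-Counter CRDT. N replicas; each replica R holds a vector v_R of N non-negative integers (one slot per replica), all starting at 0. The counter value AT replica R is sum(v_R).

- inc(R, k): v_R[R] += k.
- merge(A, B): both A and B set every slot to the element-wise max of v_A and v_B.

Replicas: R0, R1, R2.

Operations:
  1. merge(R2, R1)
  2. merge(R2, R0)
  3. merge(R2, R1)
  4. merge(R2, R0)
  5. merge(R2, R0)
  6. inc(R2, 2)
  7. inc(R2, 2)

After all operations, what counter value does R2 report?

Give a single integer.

Op 1: merge R2<->R1 -> R2=(0,0,0) R1=(0,0,0)
Op 2: merge R2<->R0 -> R2=(0,0,0) R0=(0,0,0)
Op 3: merge R2<->R1 -> R2=(0,0,0) R1=(0,0,0)
Op 4: merge R2<->R0 -> R2=(0,0,0) R0=(0,0,0)
Op 5: merge R2<->R0 -> R2=(0,0,0) R0=(0,0,0)
Op 6: inc R2 by 2 -> R2=(0,0,2) value=2
Op 7: inc R2 by 2 -> R2=(0,0,4) value=4

Answer: 4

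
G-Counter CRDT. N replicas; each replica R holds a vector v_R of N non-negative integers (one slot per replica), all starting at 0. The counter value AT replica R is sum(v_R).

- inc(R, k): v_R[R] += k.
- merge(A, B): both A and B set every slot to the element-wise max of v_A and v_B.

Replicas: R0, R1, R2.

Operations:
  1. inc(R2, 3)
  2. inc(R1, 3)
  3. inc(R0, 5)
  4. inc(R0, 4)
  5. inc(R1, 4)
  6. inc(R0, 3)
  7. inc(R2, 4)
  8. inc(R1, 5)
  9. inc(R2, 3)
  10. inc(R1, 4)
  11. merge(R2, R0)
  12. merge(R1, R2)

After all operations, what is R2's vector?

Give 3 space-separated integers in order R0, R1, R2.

Op 1: inc R2 by 3 -> R2=(0,0,3) value=3
Op 2: inc R1 by 3 -> R1=(0,3,0) value=3
Op 3: inc R0 by 5 -> R0=(5,0,0) value=5
Op 4: inc R0 by 4 -> R0=(9,0,0) value=9
Op 5: inc R1 by 4 -> R1=(0,7,0) value=7
Op 6: inc R0 by 3 -> R0=(12,0,0) value=12
Op 7: inc R2 by 4 -> R2=(0,0,7) value=7
Op 8: inc R1 by 5 -> R1=(0,12,0) value=12
Op 9: inc R2 by 3 -> R2=(0,0,10) value=10
Op 10: inc R1 by 4 -> R1=(0,16,0) value=16
Op 11: merge R2<->R0 -> R2=(12,0,10) R0=(12,0,10)
Op 12: merge R1<->R2 -> R1=(12,16,10) R2=(12,16,10)

Answer: 12 16 10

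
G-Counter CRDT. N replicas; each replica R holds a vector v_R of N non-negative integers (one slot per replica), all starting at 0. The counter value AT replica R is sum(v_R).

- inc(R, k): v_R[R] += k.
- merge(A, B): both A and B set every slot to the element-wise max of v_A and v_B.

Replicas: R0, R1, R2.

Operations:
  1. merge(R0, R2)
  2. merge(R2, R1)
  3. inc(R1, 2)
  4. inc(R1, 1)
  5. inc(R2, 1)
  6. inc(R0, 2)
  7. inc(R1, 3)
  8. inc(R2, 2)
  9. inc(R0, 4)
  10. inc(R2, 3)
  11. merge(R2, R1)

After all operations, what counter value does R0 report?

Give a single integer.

Answer: 6

Derivation:
Op 1: merge R0<->R2 -> R0=(0,0,0) R2=(0,0,0)
Op 2: merge R2<->R1 -> R2=(0,0,0) R1=(0,0,0)
Op 3: inc R1 by 2 -> R1=(0,2,0) value=2
Op 4: inc R1 by 1 -> R1=(0,3,0) value=3
Op 5: inc R2 by 1 -> R2=(0,0,1) value=1
Op 6: inc R0 by 2 -> R0=(2,0,0) value=2
Op 7: inc R1 by 3 -> R1=(0,6,0) value=6
Op 8: inc R2 by 2 -> R2=(0,0,3) value=3
Op 9: inc R0 by 4 -> R0=(6,0,0) value=6
Op 10: inc R2 by 3 -> R2=(0,0,6) value=6
Op 11: merge R2<->R1 -> R2=(0,6,6) R1=(0,6,6)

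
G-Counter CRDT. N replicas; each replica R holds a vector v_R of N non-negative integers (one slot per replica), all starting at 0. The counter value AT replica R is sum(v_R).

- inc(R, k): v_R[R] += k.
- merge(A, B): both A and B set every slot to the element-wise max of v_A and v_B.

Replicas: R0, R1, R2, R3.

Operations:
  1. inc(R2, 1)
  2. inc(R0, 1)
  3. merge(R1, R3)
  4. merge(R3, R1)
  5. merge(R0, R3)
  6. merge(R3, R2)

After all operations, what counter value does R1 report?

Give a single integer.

Op 1: inc R2 by 1 -> R2=(0,0,1,0) value=1
Op 2: inc R0 by 1 -> R0=(1,0,0,0) value=1
Op 3: merge R1<->R3 -> R1=(0,0,0,0) R3=(0,0,0,0)
Op 4: merge R3<->R1 -> R3=(0,0,0,0) R1=(0,0,0,0)
Op 5: merge R0<->R3 -> R0=(1,0,0,0) R3=(1,0,0,0)
Op 6: merge R3<->R2 -> R3=(1,0,1,0) R2=(1,0,1,0)

Answer: 0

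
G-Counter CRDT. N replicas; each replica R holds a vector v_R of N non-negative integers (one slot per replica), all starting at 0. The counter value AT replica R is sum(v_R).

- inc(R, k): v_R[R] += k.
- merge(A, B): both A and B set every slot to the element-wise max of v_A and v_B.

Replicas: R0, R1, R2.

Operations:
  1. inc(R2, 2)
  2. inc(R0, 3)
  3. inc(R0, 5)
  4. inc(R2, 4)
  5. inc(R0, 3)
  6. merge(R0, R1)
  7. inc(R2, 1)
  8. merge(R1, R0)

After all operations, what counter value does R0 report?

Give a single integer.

Answer: 11

Derivation:
Op 1: inc R2 by 2 -> R2=(0,0,2) value=2
Op 2: inc R0 by 3 -> R0=(3,0,0) value=3
Op 3: inc R0 by 5 -> R0=(8,0,0) value=8
Op 4: inc R2 by 4 -> R2=(0,0,6) value=6
Op 5: inc R0 by 3 -> R0=(11,0,0) value=11
Op 6: merge R0<->R1 -> R0=(11,0,0) R1=(11,0,0)
Op 7: inc R2 by 1 -> R2=(0,0,7) value=7
Op 8: merge R1<->R0 -> R1=(11,0,0) R0=(11,0,0)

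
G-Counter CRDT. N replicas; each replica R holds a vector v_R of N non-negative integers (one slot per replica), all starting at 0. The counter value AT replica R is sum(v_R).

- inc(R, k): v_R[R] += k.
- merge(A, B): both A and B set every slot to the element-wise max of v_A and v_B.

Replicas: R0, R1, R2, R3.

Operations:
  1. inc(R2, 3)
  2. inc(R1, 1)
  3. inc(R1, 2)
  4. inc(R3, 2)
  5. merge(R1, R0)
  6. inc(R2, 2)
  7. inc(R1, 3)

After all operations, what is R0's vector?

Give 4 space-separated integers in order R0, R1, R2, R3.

Answer: 0 3 0 0

Derivation:
Op 1: inc R2 by 3 -> R2=(0,0,3,0) value=3
Op 2: inc R1 by 1 -> R1=(0,1,0,0) value=1
Op 3: inc R1 by 2 -> R1=(0,3,0,0) value=3
Op 4: inc R3 by 2 -> R3=(0,0,0,2) value=2
Op 5: merge R1<->R0 -> R1=(0,3,0,0) R0=(0,3,0,0)
Op 6: inc R2 by 2 -> R2=(0,0,5,0) value=5
Op 7: inc R1 by 3 -> R1=(0,6,0,0) value=6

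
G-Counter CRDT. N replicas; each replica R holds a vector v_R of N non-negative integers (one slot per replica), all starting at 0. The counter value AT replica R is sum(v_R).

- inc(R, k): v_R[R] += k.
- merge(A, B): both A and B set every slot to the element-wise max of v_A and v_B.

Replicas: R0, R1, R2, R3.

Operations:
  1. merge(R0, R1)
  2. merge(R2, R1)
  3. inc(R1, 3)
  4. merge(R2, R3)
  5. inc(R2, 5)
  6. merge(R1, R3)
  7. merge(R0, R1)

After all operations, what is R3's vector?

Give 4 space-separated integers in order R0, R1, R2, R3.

Answer: 0 3 0 0

Derivation:
Op 1: merge R0<->R1 -> R0=(0,0,0,0) R1=(0,0,0,0)
Op 2: merge R2<->R1 -> R2=(0,0,0,0) R1=(0,0,0,0)
Op 3: inc R1 by 3 -> R1=(0,3,0,0) value=3
Op 4: merge R2<->R3 -> R2=(0,0,0,0) R3=(0,0,0,0)
Op 5: inc R2 by 5 -> R2=(0,0,5,0) value=5
Op 6: merge R1<->R3 -> R1=(0,3,0,0) R3=(0,3,0,0)
Op 7: merge R0<->R1 -> R0=(0,3,0,0) R1=(0,3,0,0)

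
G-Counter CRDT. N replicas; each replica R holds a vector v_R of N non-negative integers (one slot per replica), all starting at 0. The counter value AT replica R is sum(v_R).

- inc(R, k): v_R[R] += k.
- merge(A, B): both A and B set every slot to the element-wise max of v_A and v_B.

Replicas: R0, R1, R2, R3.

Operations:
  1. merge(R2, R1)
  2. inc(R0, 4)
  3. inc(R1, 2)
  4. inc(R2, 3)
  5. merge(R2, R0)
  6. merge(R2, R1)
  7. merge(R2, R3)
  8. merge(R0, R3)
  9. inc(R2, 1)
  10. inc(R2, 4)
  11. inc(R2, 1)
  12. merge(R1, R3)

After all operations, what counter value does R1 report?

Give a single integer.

Answer: 9

Derivation:
Op 1: merge R2<->R1 -> R2=(0,0,0,0) R1=(0,0,0,0)
Op 2: inc R0 by 4 -> R0=(4,0,0,0) value=4
Op 3: inc R1 by 2 -> R1=(0,2,0,0) value=2
Op 4: inc R2 by 3 -> R2=(0,0,3,0) value=3
Op 5: merge R2<->R0 -> R2=(4,0,3,0) R0=(4,0,3,0)
Op 6: merge R2<->R1 -> R2=(4,2,3,0) R1=(4,2,3,0)
Op 7: merge R2<->R3 -> R2=(4,2,3,0) R3=(4,2,3,0)
Op 8: merge R0<->R3 -> R0=(4,2,3,0) R3=(4,2,3,0)
Op 9: inc R2 by 1 -> R2=(4,2,4,0) value=10
Op 10: inc R2 by 4 -> R2=(4,2,8,0) value=14
Op 11: inc R2 by 1 -> R2=(4,2,9,0) value=15
Op 12: merge R1<->R3 -> R1=(4,2,3,0) R3=(4,2,3,0)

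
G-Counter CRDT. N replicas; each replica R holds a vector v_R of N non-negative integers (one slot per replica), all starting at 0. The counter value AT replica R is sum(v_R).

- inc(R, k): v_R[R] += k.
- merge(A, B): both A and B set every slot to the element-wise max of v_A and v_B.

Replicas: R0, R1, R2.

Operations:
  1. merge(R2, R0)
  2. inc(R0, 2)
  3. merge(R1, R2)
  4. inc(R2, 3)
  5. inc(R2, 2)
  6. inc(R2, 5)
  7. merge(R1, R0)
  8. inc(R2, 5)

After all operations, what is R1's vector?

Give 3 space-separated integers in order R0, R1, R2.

Answer: 2 0 0

Derivation:
Op 1: merge R2<->R0 -> R2=(0,0,0) R0=(0,0,0)
Op 2: inc R0 by 2 -> R0=(2,0,0) value=2
Op 3: merge R1<->R2 -> R1=(0,0,0) R2=(0,0,0)
Op 4: inc R2 by 3 -> R2=(0,0,3) value=3
Op 5: inc R2 by 2 -> R2=(0,0,5) value=5
Op 6: inc R2 by 5 -> R2=(0,0,10) value=10
Op 7: merge R1<->R0 -> R1=(2,0,0) R0=(2,0,0)
Op 8: inc R2 by 5 -> R2=(0,0,15) value=15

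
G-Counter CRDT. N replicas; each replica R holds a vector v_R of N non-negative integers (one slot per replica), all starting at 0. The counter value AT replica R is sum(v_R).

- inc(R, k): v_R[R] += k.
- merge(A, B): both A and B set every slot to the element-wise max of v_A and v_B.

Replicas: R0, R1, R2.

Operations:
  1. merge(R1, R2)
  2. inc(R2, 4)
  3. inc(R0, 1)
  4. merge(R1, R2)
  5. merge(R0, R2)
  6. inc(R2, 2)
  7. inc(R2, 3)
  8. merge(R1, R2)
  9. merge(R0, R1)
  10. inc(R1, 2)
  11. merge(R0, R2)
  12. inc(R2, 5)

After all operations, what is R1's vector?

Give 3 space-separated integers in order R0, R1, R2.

Op 1: merge R1<->R2 -> R1=(0,0,0) R2=(0,0,0)
Op 2: inc R2 by 4 -> R2=(0,0,4) value=4
Op 3: inc R0 by 1 -> R0=(1,0,0) value=1
Op 4: merge R1<->R2 -> R1=(0,0,4) R2=(0,0,4)
Op 5: merge R0<->R2 -> R0=(1,0,4) R2=(1,0,4)
Op 6: inc R2 by 2 -> R2=(1,0,6) value=7
Op 7: inc R2 by 3 -> R2=(1,0,9) value=10
Op 8: merge R1<->R2 -> R1=(1,0,9) R2=(1,0,9)
Op 9: merge R0<->R1 -> R0=(1,0,9) R1=(1,0,9)
Op 10: inc R1 by 2 -> R1=(1,2,9) value=12
Op 11: merge R0<->R2 -> R0=(1,0,9) R2=(1,0,9)
Op 12: inc R2 by 5 -> R2=(1,0,14) value=15

Answer: 1 2 9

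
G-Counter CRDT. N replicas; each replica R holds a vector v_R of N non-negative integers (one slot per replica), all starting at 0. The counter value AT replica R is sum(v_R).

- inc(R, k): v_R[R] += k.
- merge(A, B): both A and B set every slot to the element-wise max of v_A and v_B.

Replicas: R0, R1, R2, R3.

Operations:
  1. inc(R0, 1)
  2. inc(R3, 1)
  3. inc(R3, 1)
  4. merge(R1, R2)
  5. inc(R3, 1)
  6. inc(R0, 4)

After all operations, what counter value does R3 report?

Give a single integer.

Op 1: inc R0 by 1 -> R0=(1,0,0,0) value=1
Op 2: inc R3 by 1 -> R3=(0,0,0,1) value=1
Op 3: inc R3 by 1 -> R3=(0,0,0,2) value=2
Op 4: merge R1<->R2 -> R1=(0,0,0,0) R2=(0,0,0,0)
Op 5: inc R3 by 1 -> R3=(0,0,0,3) value=3
Op 6: inc R0 by 4 -> R0=(5,0,0,0) value=5

Answer: 3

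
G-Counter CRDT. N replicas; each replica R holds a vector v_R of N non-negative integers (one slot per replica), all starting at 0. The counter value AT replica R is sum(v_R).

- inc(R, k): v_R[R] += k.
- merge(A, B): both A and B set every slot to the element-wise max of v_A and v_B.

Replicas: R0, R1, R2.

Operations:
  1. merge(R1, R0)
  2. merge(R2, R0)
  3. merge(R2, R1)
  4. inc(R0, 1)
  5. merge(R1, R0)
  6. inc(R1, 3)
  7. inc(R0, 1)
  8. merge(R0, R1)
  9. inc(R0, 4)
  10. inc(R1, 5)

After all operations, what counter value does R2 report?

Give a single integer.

Answer: 0

Derivation:
Op 1: merge R1<->R0 -> R1=(0,0,0) R0=(0,0,0)
Op 2: merge R2<->R0 -> R2=(0,0,0) R0=(0,0,0)
Op 3: merge R2<->R1 -> R2=(0,0,0) R1=(0,0,0)
Op 4: inc R0 by 1 -> R0=(1,0,0) value=1
Op 5: merge R1<->R0 -> R1=(1,0,0) R0=(1,0,0)
Op 6: inc R1 by 3 -> R1=(1,3,0) value=4
Op 7: inc R0 by 1 -> R0=(2,0,0) value=2
Op 8: merge R0<->R1 -> R0=(2,3,0) R1=(2,3,0)
Op 9: inc R0 by 4 -> R0=(6,3,0) value=9
Op 10: inc R1 by 5 -> R1=(2,8,0) value=10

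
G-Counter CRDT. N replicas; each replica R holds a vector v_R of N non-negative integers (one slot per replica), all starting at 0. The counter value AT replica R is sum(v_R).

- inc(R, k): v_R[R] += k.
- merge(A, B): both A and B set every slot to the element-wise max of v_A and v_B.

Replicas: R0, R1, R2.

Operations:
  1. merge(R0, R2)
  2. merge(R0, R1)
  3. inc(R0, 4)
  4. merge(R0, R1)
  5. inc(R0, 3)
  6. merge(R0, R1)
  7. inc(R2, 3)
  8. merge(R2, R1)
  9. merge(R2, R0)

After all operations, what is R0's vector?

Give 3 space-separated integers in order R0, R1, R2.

Answer: 7 0 3

Derivation:
Op 1: merge R0<->R2 -> R0=(0,0,0) R2=(0,0,0)
Op 2: merge R0<->R1 -> R0=(0,0,0) R1=(0,0,0)
Op 3: inc R0 by 4 -> R0=(4,0,0) value=4
Op 4: merge R0<->R1 -> R0=(4,0,0) R1=(4,0,0)
Op 5: inc R0 by 3 -> R0=(7,0,0) value=7
Op 6: merge R0<->R1 -> R0=(7,0,0) R1=(7,0,0)
Op 7: inc R2 by 3 -> R2=(0,0,3) value=3
Op 8: merge R2<->R1 -> R2=(7,0,3) R1=(7,0,3)
Op 9: merge R2<->R0 -> R2=(7,0,3) R0=(7,0,3)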